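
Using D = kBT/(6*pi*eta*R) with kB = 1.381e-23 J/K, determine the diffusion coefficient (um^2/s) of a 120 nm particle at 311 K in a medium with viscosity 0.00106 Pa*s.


Radius R = 120/2 = 60 nm = 6e-08 m
D = kB*T / (6*pi*eta*R)
D = 1.381e-23 * 311 / (6 * pi * 0.00106 * 6e-08)
D = 3.58258e-12 m^2/s = 3.583 um^2/s

3.583


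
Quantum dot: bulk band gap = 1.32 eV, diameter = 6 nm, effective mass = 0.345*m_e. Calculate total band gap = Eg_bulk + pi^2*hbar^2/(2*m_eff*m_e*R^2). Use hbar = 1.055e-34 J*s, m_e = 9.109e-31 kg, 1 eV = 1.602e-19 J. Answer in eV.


Radius R = 6/2 nm = 3e-09 m
Confinement energy dE = pi^2 * hbar^2 / (2 * m_eff * m_e * R^2)
dE = pi^2 * (1.055e-34)^2 / (2 * 0.345 * 9.109e-31 * (3e-09)^2) J, divided by 1.602e-19 J/eV
dE = 0.1212 eV
Total band gap = E_g(bulk) + dE = 1.32 + 0.1212 = 1.4412 eV

1.4412


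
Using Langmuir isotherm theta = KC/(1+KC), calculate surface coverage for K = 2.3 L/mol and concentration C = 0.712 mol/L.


Langmuir isotherm: theta = K*C / (1 + K*C)
K*C = 2.3 * 0.712 = 1.6376
theta = 1.6376 / (1 + 1.6376) = 1.6376 / 2.6376
theta = 0.6209

0.6209


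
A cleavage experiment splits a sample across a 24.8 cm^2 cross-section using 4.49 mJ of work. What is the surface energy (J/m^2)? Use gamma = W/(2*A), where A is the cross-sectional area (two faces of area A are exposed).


Convert: A = 24.8 cm^2 = 0.00248 m^2, W = 4.49 mJ = 0.00449 J
Cleaving exposes two faces of area A, so total new surface = 2*A and gamma = W / (2*A)
gamma = 0.00449 / (2 * 0.00248)
gamma = 0.905 J/m^2

0.905


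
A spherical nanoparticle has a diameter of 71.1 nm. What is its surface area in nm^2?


Radius r = 71.1/2 = 35.55 nm
Surface area SA = 4 * pi * r^2
SA = 4 * pi * (35.55)^2
SA = 15881.41 nm^2

15881.41


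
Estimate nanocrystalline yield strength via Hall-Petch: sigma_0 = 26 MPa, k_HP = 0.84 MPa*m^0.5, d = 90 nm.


d = 90 nm = 9e-08 m
sqrt(d) = 0.0003
Hall-Petch contribution = k / sqrt(d) = 0.84 / 0.0003 = 2800.0 MPa
sigma = sigma_0 + k/sqrt(d) = 26 + 2800.0 = 2826.0 MPa

2826.0


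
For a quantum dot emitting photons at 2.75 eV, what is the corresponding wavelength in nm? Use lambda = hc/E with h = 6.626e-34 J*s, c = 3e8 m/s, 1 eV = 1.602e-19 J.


Convert energy: E = 2.75 eV = 2.75 * 1.602e-19 = 4.4055e-19 J
lambda = h*c / E = 6.626e-34 * 3e8 / 4.4055e-19
lambda = 4.51209e-07 m = 451.2 nm

451.2


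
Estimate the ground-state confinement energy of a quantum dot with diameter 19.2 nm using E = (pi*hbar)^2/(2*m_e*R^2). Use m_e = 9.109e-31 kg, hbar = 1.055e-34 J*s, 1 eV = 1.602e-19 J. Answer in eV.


Radius R = 19.2/2 = 9.6 nm = 9.6e-09 m
E = (pi * 1.055e-34)^2 / (2 * 9.109e-31 * (9.6e-09)^2)
E(J) = 6.54277e-22
E = E(J) / 1.602e-19 = 0.0041 eV

0.0041


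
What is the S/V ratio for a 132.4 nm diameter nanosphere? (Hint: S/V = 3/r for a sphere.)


Radius r = 132.4/2 = 66.2 nm
S/V = 3 / r = 3 / 66.2
S/V = 0.0453 nm^-1

0.0453


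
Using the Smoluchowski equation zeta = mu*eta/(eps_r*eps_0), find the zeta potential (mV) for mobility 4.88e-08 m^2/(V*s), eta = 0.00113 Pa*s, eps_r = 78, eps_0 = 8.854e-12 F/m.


Smoluchowski equation: zeta = mu * eta / (eps_r * eps_0)
zeta = 4.88e-08 * 0.00113 / (78 * 8.854e-12)
zeta = 0.079848 V = 79.85 mV

79.85


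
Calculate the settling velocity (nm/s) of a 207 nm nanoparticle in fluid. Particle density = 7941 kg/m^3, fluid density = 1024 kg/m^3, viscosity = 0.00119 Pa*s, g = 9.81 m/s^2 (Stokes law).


Radius R = 207/2 nm = 1.035e-07 m
Density difference = 7941 - 1024 = 6917 kg/m^3
v = 2 * R^2 * (rho_p - rho_f) * g / (9 * eta)
v = 2 * (1.035e-07)^2 * 6917 * 9.81 / (9 * 0.00119)
v = 1.3574e-07 m/s = 135.7401 nm/s

135.7401


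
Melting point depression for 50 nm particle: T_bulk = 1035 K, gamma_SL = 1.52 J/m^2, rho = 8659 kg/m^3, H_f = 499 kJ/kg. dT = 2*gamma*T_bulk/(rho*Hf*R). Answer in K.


Radius R = 50/2 = 25 nm = 2.5e-08 m
Convert H_f = 499 kJ/kg = 499000 J/kg
dT = 2 * gamma_SL * T_bulk / (rho * H_f * R)
dT = 2 * 1.52 * 1035 / (8659 * 499000 * 2.5e-08)
dT = 29.1 K

29.1


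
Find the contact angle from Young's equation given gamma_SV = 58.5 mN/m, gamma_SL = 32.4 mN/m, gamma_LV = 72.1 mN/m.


cos(theta) = (gamma_SV - gamma_SL) / gamma_LV
cos(theta) = (58.5 - 32.4) / 72.1
cos(theta) = 0.361997
theta = arccos(0.361997) = 68.78 degrees

68.78


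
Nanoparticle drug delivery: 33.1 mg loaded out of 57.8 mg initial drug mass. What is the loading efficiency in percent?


Drug loading efficiency = (drug loaded / drug initial) * 100
DLE = 33.1 / 57.8 * 100
DLE = 0.5727 * 100
DLE = 57.27%

57.27


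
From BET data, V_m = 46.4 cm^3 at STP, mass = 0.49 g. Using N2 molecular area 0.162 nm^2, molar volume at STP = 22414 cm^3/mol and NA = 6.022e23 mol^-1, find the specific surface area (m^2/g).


Number of moles in monolayer = V_m / 22414 = 46.4 / 22414 = 0.00207013
Number of molecules = moles * NA = 0.00207013 * 6.022e23
SA = molecules * sigma / mass
SA = (46.4 / 22414) * 6.022e23 * 0.162e-18 / 0.49
SA = 412.2 m^2/g

412.2


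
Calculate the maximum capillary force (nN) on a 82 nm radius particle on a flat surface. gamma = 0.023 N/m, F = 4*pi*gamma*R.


Convert radius: R = 82 nm = 8.2e-08 m
F = 4 * pi * gamma * R
F = 4 * pi * 0.023 * 8.2e-08
F = 2.37002e-08 N = 23.7002 nN

23.7002


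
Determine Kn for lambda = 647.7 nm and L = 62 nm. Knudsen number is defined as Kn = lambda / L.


Knudsen number Kn = lambda / L
Kn = 647.7 / 62
Kn = 10.4468

10.4468


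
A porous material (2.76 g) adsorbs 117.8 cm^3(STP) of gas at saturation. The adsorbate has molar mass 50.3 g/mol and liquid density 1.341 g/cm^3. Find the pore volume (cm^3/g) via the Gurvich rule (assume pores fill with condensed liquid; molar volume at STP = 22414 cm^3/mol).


Moles adsorbed n = V_ads / 22414 = 117.8 / 22414 = 5.255644e-03 mol
Liquid volume V_liq = n * M / rho_liq = 5.255644e-03 * 50.3 / 1.341 = 0.19714 cm^3
Specific pore volume V_pore = V_liq / m_sample = 0.19714 / 2.76
V_pore = 0.0714 cm^3/g

0.0714


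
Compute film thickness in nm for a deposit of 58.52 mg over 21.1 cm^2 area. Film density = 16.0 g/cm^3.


Convert: m = 58.52 mg = 5.8520e-05 kg, A = 21.1 cm^2 = 2.1100e-03 m^2, rho = 16.0 g/cm^3 = 16000 kg/m^3
t = m / (A * rho)
t = 5.8520e-05 / (2.1100e-03 * 16000)
t = 1.7334e-06 m = 1733.4 nm

1733.4


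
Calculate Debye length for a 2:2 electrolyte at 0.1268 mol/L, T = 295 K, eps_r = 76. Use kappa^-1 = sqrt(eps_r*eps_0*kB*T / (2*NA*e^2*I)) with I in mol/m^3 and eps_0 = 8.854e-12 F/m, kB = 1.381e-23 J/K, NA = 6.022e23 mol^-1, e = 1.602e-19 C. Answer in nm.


Ionic strength I = 0.1268 * 2^2 * 1000 = 507.2 mol/m^3
kappa^-1 = sqrt(76 * 8.854e-12 * 1.381e-23 * 295 / (2 * 6.022e23 * (1.602e-19)^2 * 507.2))
kappa^-1 = 0.418 nm

0.418


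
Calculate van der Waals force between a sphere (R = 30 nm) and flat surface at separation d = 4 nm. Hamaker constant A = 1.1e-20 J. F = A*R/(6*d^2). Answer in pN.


Convert to SI: R = 30 nm = 3e-08 m, d = 4 nm = 4e-09 m
F = A * R / (6 * d^2)
F = 1.1e-20 * 3e-08 / (6 * (4e-09)^2)
F = 3.4375e-12 N = 3.438 pN

3.438


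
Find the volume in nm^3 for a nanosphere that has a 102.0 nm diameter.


Radius r = 102.0/2 = 51 nm
Volume V = (4/3) * pi * r^3
V = (4/3) * pi * (51)^3
V = 555647.21 nm^3

555647.21


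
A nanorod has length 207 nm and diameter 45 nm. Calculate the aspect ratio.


Aspect ratio AR = length / diameter
AR = 207 / 45
AR = 4.6

4.6


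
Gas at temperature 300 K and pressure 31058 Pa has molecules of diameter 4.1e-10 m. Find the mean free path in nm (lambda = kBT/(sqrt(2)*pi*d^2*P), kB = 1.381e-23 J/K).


Mean free path: lambda = kB*T / (sqrt(2) * pi * d^2 * P)
lambda = 1.381e-23 * 300 / (sqrt(2) * pi * (4.1e-10)^2 * 31058)
lambda = 1.78611e-07 m
lambda = 178.61 nm

178.61


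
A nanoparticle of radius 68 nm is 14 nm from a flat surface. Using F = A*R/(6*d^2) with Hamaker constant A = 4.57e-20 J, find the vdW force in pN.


Convert to SI: R = 68 nm = 6.8e-08 m, d = 14 nm = 1.4e-08 m
F = A * R / (6 * d^2)
F = 4.57e-20 * 6.8e-08 / (6 * (1.4e-08)^2)
F = 2.64252e-12 N = 2.643 pN

2.643


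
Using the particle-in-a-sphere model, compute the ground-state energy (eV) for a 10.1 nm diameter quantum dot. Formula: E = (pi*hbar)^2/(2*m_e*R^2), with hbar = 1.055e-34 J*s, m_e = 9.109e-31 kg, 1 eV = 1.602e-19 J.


Radius R = 10.1/2 = 5.05 nm = 5.05e-09 m
E = (pi * 1.055e-34)^2 / (2 * 9.109e-31 * (5.05e-09)^2)
E(J) = 2.3644e-21
E = E(J) / 1.602e-19 = 0.0148 eV

0.0148


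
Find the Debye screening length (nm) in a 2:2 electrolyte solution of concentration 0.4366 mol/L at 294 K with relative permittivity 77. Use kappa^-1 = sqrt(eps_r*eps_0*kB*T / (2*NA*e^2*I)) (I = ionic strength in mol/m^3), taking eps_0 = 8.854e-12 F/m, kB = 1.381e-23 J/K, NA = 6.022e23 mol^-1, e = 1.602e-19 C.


Ionic strength I = 0.4366 * 2^2 * 1000 = 1746.4 mol/m^3
kappa^-1 = sqrt(77 * 8.854e-12 * 1.381e-23 * 294 / (2 * 6.022e23 * (1.602e-19)^2 * 1746.4))
kappa^-1 = 0.226 nm

0.226


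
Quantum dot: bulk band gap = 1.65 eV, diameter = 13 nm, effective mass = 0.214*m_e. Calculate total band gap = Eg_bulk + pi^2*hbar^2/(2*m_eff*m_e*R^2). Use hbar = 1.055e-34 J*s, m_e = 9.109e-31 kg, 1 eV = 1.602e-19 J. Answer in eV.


Radius R = 13/2 nm = 6.5e-09 m
Confinement energy dE = pi^2 * hbar^2 / (2 * m_eff * m_e * R^2)
dE = pi^2 * (1.055e-34)^2 / (2 * 0.214 * 9.109e-31 * (6.5e-09)^2) J, divided by 1.602e-19 J/eV
dE = 0.0416 eV
Total band gap = E_g(bulk) + dE = 1.65 + 0.0416 = 1.6916 eV

1.6916


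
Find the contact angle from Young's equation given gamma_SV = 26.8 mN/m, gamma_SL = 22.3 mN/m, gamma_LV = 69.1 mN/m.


cos(theta) = (gamma_SV - gamma_SL) / gamma_LV
cos(theta) = (26.8 - 22.3) / 69.1
cos(theta) = 0.065123
theta = arccos(0.065123) = 86.27 degrees

86.27


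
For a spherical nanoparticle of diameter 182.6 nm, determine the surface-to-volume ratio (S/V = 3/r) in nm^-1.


Radius r = 182.6/2 = 91.3 nm
S/V = 3 / r = 3 / 91.3
S/V = 0.0329 nm^-1

0.0329


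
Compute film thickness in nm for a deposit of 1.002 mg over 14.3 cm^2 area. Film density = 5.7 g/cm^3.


Convert: m = 1.002 mg = 1.0020e-06 kg, A = 14.3 cm^2 = 1.4300e-03 m^2, rho = 5.7 g/cm^3 = 5700 kg/m^3
t = m / (A * rho)
t = 1.0020e-06 / (1.4300e-03 * 5700)
t = 1.2293e-07 m = 122.9 nm

122.9


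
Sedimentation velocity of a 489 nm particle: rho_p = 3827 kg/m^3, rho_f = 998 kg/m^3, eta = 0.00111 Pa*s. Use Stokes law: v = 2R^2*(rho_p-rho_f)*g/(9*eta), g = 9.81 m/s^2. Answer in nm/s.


Radius R = 489/2 nm = 2.445e-07 m
Density difference = 3827 - 998 = 2829 kg/m^3
v = 2 * R^2 * (rho_p - rho_f) * g / (9 * eta)
v = 2 * (2.445e-07)^2 * 2829 * 9.81 / (9 * 0.00111)
v = 3.32142e-07 m/s = 332.1423 nm/s

332.1423


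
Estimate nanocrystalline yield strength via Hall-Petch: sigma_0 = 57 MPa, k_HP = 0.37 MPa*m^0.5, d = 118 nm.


d = 118 nm = 1.18e-07 m
sqrt(d) = 0.0003435113
Hall-Petch contribution = k / sqrt(d) = 0.37 / 0.0003435113 = 1077.1 MPa
sigma = sigma_0 + k/sqrt(d) = 57 + 1077.1 = 1134.1 MPa

1134.1


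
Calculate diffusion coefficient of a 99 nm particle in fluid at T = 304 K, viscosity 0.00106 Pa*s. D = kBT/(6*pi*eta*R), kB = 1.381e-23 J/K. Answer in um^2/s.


Radius R = 99/2 = 49.5 nm = 4.95e-08 m
D = kB*T / (6*pi*eta*R)
D = 1.381e-23 * 304 / (6 * pi * 0.00106 * 4.95e-08)
D = 4.24478e-12 m^2/s = 4.245 um^2/s

4.245


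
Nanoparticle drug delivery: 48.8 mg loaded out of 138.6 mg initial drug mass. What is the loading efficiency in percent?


Drug loading efficiency = (drug loaded / drug initial) * 100
DLE = 48.8 / 138.6 * 100
DLE = 0.3521 * 100
DLE = 35.21%

35.21


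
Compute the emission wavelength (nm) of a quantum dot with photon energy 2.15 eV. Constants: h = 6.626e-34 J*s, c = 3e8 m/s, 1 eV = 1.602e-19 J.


Convert energy: E = 2.15 eV = 2.15 * 1.602e-19 = 3.4443e-19 J
lambda = h*c / E = 6.626e-34 * 3e8 / 3.4443e-19
lambda = 5.77127e-07 m = 577.1 nm

577.1


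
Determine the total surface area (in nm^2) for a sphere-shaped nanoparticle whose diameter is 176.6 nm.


Radius r = 176.6/2 = 88.3 nm
Surface area SA = 4 * pi * r^2
SA = 4 * pi * (88.3)^2
SA = 97978.61 nm^2

97978.61


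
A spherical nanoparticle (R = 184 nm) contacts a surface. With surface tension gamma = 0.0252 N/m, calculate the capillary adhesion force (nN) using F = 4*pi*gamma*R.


Convert radius: R = 184 nm = 1.84e-07 m
F = 4 * pi * gamma * R
F = 4 * pi * 0.0252 * 1.84e-07
F = 5.82677e-08 N = 58.2677 nN

58.2677


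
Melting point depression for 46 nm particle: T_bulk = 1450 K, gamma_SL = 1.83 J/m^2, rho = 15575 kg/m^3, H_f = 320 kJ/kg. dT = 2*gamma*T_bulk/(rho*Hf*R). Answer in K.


Radius R = 46/2 = 23 nm = 2.3e-08 m
Convert H_f = 320 kJ/kg = 320000 J/kg
dT = 2 * gamma_SL * T_bulk / (rho * H_f * R)
dT = 2 * 1.83 * 1450 / (15575 * 320000 * 2.3e-08)
dT = 46.3 K

46.3


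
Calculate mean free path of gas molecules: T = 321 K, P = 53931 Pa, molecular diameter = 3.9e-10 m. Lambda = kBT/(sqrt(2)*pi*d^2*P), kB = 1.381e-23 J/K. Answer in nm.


Mean free path: lambda = kB*T / (sqrt(2) * pi * d^2 * P)
lambda = 1.381e-23 * 321 / (sqrt(2) * pi * (3.9e-10)^2 * 53931)
lambda = 1.21637e-07 m
lambda = 121.64 nm

121.64


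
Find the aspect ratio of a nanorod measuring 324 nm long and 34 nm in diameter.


Aspect ratio AR = length / diameter
AR = 324 / 34
AR = 9.53

9.53


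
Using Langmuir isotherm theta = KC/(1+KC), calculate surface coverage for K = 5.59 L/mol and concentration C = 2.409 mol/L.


Langmuir isotherm: theta = K*C / (1 + K*C)
K*C = 5.59 * 2.409 = 13.46631
theta = 13.46631 / (1 + 13.46631) = 13.46631 / 14.46631
theta = 0.9309

0.9309


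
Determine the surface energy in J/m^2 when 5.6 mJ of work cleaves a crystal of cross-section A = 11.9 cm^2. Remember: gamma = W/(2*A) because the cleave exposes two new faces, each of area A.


Convert: A = 11.9 cm^2 = 0.00119 m^2, W = 5.6 mJ = 0.0056 J
Cleaving exposes two faces of area A, so total new surface = 2*A and gamma = W / (2*A)
gamma = 0.0056 / (2 * 0.00119)
gamma = 2.353 J/m^2

2.353


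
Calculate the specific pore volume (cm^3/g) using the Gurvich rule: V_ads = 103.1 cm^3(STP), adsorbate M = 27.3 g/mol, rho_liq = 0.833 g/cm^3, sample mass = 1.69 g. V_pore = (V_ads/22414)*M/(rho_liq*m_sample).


Moles adsorbed n = V_ads / 22414 = 103.1 / 22414 = 4.599804e-03 mol
Liquid volume V_liq = n * M / rho_liq = 4.599804e-03 * 27.3 / 0.833 = 0.15075 cm^3
Specific pore volume V_pore = V_liq / m_sample = 0.15075 / 1.69
V_pore = 0.0892 cm^3/g

0.0892


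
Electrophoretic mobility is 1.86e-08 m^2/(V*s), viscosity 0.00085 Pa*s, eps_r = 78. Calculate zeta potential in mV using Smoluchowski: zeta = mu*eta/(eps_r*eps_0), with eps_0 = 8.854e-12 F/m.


Smoluchowski equation: zeta = mu * eta / (eps_r * eps_0)
zeta = 1.86e-08 * 0.00085 / (78 * 8.854e-12)
zeta = 0.022893 V = 22.89 mV

22.89


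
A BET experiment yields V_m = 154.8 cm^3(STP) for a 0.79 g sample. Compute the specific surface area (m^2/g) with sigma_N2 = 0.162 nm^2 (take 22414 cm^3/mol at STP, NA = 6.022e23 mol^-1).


Number of moles in monolayer = V_m / 22414 = 154.8 / 22414 = 0.0069064
Number of molecules = moles * NA = 0.0069064 * 6.022e23
SA = molecules * sigma / mass
SA = (154.8 / 22414) * 6.022e23 * 0.162e-18 / 0.79
SA = 852.9 m^2/g

852.9


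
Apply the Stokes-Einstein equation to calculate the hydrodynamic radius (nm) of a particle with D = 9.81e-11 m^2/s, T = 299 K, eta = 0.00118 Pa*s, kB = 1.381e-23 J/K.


Stokes-Einstein: R = kB*T / (6*pi*eta*D)
R = 1.381e-23 * 299 / (6 * pi * 0.00118 * 9.81e-11)
R = 1.8924e-09 m = 1.89 nm

1.89


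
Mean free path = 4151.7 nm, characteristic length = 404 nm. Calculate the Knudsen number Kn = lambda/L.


Knudsen number Kn = lambda / L
Kn = 4151.7 / 404
Kn = 10.2765

10.2765


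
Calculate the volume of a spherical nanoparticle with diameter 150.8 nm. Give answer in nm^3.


Radius r = 150.8/2 = 75.4 nm
Volume V = (4/3) * pi * r^3
V = (4/3) * pi * (75.4)^3
V = 1795571.27 nm^3

1795571.27


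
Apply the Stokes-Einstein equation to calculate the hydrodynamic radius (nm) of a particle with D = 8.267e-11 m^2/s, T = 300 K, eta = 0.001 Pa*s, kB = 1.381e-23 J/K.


Stokes-Einstein: R = kB*T / (6*pi*eta*D)
R = 1.381e-23 * 300 / (6 * pi * 0.001 * 8.267e-11)
R = 2.65868e-09 m = 2.66 nm

2.66


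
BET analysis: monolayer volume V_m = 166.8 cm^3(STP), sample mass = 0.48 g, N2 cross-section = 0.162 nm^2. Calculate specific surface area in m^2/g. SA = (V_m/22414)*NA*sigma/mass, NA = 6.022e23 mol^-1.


Number of moles in monolayer = V_m / 22414 = 166.8 / 22414 = 0.00744178
Number of molecules = moles * NA = 0.00744178 * 6.022e23
SA = molecules * sigma / mass
SA = (166.8 / 22414) * 6.022e23 * 0.162e-18 / 0.48
SA = 1512.5 m^2/g

1512.5


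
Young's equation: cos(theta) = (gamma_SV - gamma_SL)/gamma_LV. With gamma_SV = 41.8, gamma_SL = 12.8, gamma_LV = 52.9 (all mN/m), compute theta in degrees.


cos(theta) = (gamma_SV - gamma_SL) / gamma_LV
cos(theta) = (41.8 - 12.8) / 52.9
cos(theta) = 0.548204
theta = arccos(0.548204) = 56.76 degrees

56.76


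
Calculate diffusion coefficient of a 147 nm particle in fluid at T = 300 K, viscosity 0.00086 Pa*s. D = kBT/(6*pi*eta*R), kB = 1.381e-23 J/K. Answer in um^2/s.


Radius R = 147/2 = 73.5 nm = 7.35e-08 m
D = kB*T / (6*pi*eta*R)
D = 1.381e-23 * 300 / (6 * pi * 0.00086 * 7.35e-08)
D = 3.47719e-12 m^2/s = 3.477 um^2/s

3.477


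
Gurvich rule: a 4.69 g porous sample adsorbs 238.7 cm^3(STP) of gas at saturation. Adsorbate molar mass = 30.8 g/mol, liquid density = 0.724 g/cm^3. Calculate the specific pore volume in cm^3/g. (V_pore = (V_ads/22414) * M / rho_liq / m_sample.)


Moles adsorbed n = V_ads / 22414 = 238.7 / 22414 = 1.064959e-02 mol
Liquid volume V_liq = n * M / rho_liq = 1.064959e-02 * 30.8 / 0.724 = 0.45305 cm^3
Specific pore volume V_pore = V_liq / m_sample = 0.45305 / 4.69
V_pore = 0.0966 cm^3/g

0.0966


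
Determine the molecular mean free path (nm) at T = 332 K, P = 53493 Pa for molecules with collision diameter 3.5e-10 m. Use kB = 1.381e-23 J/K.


Mean free path: lambda = kB*T / (sqrt(2) * pi * d^2 * P)
lambda = 1.381e-23 * 332 / (sqrt(2) * pi * (3.5e-10)^2 * 53493)
lambda = 1.57483e-07 m
lambda = 157.48 nm

157.48


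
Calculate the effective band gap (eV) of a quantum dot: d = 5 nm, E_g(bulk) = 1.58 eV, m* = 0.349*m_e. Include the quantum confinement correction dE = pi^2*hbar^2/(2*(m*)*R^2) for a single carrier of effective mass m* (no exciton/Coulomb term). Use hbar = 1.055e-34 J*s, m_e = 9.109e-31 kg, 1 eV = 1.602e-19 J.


Radius R = 5/2 nm = 2.5e-09 m
Confinement energy dE = pi^2 * hbar^2 / (2 * m_eff * m_e * R^2)
dE = pi^2 * (1.055e-34)^2 / (2 * 0.349 * 9.109e-31 * (2.5e-09)^2) J, divided by 1.602e-19 J/eV
dE = 0.1726 eV
Total band gap = E_g(bulk) + dE = 1.58 + 0.1726 = 1.7526 eV

1.7526


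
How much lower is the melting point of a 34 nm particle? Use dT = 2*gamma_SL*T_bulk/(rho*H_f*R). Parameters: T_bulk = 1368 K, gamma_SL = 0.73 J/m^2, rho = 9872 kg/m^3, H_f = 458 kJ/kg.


Radius R = 34/2 = 17 nm = 1.7e-08 m
Convert H_f = 458 kJ/kg = 458000 J/kg
dT = 2 * gamma_SL * T_bulk / (rho * H_f * R)
dT = 2 * 0.73 * 1368 / (9872 * 458000 * 1.7e-08)
dT = 26.0 K

26.0


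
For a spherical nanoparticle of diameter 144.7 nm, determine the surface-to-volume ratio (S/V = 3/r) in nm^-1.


Radius r = 144.7/2 = 72.35 nm
S/V = 3 / r = 3 / 72.35
S/V = 0.0415 nm^-1

0.0415


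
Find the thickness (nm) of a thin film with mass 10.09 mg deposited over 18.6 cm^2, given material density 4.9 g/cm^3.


Convert: m = 10.09 mg = 1.0090e-05 kg, A = 18.6 cm^2 = 1.8600e-03 m^2, rho = 4.9 g/cm^3 = 4900 kg/m^3
t = m / (A * rho)
t = 1.0090e-05 / (1.8600e-03 * 4900)
t = 1.1071e-06 m = 1107.1 nm

1107.1


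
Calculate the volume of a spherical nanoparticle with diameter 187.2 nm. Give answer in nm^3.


Radius r = 187.2/2 = 93.6 nm
Volume V = (4/3) * pi * r^3
V = (4/3) * pi * (93.6)^3
V = 3434916.27 nm^3

3434916.27


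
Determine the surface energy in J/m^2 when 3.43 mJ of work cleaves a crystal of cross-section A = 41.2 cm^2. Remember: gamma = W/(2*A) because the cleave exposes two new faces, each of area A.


Convert: A = 41.2 cm^2 = 0.00412 m^2, W = 3.43 mJ = 0.00343 J
Cleaving exposes two faces of area A, so total new surface = 2*A and gamma = W / (2*A)
gamma = 0.00343 / (2 * 0.00412)
gamma = 0.416 J/m^2

0.416


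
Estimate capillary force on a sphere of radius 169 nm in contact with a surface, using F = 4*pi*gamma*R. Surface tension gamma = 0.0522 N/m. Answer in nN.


Convert radius: R = 169 nm = 1.69e-07 m
F = 4 * pi * gamma * R
F = 4 * pi * 0.0522 * 1.69e-07
F = 1.10858e-07 N = 110.858 nN

110.858


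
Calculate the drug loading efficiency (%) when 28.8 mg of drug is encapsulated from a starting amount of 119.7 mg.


Drug loading efficiency = (drug loaded / drug initial) * 100
DLE = 28.8 / 119.7 * 100
DLE = 0.2406 * 100
DLE = 24.06%

24.06


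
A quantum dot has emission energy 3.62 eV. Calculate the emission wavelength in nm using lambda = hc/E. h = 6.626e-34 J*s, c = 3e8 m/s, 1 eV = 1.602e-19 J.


Convert energy: E = 3.62 eV = 3.62 * 1.602e-19 = 5.79924e-19 J
lambda = h*c / E = 6.626e-34 * 3e8 / 5.79924e-19
lambda = 3.42769e-07 m = 342.8 nm

342.8


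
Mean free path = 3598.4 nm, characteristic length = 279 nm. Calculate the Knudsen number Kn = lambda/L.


Knudsen number Kn = lambda / L
Kn = 3598.4 / 279
Kn = 12.8975

12.8975


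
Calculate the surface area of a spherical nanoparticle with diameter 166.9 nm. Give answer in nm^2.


Radius r = 166.9/2 = 83.45 nm
Surface area SA = 4 * pi * r^2
SA = 4 * pi * (83.45)^2
SA = 87510.98 nm^2

87510.98


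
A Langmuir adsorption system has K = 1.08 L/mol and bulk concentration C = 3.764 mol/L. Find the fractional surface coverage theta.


Langmuir isotherm: theta = K*C / (1 + K*C)
K*C = 1.08 * 3.764 = 4.06512
theta = 4.06512 / (1 + 4.06512) = 4.06512 / 5.06512
theta = 0.8026

0.8026


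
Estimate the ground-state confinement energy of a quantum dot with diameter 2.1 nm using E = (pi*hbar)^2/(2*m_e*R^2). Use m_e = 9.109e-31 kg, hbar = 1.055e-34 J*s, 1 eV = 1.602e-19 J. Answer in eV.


Radius R = 2.1/2 = 1.05 nm = 1.05e-09 m
E = (pi * 1.055e-34)^2 / (2 * 9.109e-31 * (1.05e-09)^2)
E(J) = 5.46922e-20
E = E(J) / 1.602e-19 = 0.3414 eV

0.3414


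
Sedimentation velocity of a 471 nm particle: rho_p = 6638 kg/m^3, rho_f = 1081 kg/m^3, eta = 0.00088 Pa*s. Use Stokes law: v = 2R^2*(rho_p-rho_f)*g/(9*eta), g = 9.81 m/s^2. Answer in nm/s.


Radius R = 471/2 nm = 2.355e-07 m
Density difference = 6638 - 1081 = 5557 kg/m^3
v = 2 * R^2 * (rho_p - rho_f) * g / (9 * eta)
v = 2 * (2.355e-07)^2 * 5557 * 9.81 / (9 * 0.00088)
v = 7.63477e-07 m/s = 763.4771 nm/s

763.4771


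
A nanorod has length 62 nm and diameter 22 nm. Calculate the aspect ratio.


Aspect ratio AR = length / diameter
AR = 62 / 22
AR = 2.82

2.82


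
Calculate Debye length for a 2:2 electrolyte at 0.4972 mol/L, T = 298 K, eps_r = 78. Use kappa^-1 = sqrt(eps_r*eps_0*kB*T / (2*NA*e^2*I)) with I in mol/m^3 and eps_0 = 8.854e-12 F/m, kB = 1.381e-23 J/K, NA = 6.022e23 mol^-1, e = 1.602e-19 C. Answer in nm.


Ionic strength I = 0.4972 * 2^2 * 1000 = 1988.8 mol/m^3
kappa^-1 = sqrt(78 * 8.854e-12 * 1.381e-23 * 298 / (2 * 6.022e23 * (1.602e-19)^2 * 1988.8))
kappa^-1 = 0.215 nm

0.215


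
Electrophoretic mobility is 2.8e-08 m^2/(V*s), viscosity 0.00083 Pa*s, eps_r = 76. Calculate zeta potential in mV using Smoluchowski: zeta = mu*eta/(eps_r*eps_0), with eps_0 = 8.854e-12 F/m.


Smoluchowski equation: zeta = mu * eta / (eps_r * eps_0)
zeta = 2.8e-08 * 0.00083 / (76 * 8.854e-12)
zeta = 0.034537 V = 34.54 mV

34.54


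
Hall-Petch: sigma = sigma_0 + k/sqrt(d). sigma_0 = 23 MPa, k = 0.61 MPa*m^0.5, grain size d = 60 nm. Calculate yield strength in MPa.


d = 60 nm = 6e-08 m
sqrt(d) = 0.000244949
Hall-Petch contribution = k / sqrt(d) = 0.61 / 0.000244949 = 2490.3 MPa
sigma = sigma_0 + k/sqrt(d) = 23 + 2490.3 = 2513.3 MPa

2513.3


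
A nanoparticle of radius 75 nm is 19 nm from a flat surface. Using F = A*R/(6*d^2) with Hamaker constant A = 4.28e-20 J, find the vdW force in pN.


Convert to SI: R = 75 nm = 7.5e-08 m, d = 19 nm = 1.9e-08 m
F = A * R / (6 * d^2)
F = 4.28e-20 * 7.5e-08 / (6 * (1.9e-08)^2)
F = 1.48199e-12 N = 1.482 pN

1.482


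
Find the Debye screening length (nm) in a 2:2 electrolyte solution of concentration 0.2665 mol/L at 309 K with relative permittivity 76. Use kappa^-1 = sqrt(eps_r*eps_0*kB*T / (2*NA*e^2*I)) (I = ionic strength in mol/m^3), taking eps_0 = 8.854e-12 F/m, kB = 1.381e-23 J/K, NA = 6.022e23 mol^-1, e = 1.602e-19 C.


Ionic strength I = 0.2665 * 2^2 * 1000 = 1066 mol/m^3
kappa^-1 = sqrt(76 * 8.854e-12 * 1.381e-23 * 309 / (2 * 6.022e23 * (1.602e-19)^2 * 1066))
kappa^-1 = 0.295 nm

0.295


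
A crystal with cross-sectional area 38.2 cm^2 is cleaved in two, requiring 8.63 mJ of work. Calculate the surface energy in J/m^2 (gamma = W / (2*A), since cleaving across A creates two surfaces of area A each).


Convert: A = 38.2 cm^2 = 0.00382 m^2, W = 8.63 mJ = 0.00863 J
Cleaving exposes two faces of area A, so total new surface = 2*A and gamma = W / (2*A)
gamma = 0.00863 / (2 * 0.00382)
gamma = 1.13 J/m^2

1.13


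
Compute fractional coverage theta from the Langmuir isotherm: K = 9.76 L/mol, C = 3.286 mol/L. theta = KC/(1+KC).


Langmuir isotherm: theta = K*C / (1 + K*C)
K*C = 9.76 * 3.286 = 32.07136
theta = 32.07136 / (1 + 32.07136) = 32.07136 / 33.07136
theta = 0.9698

0.9698


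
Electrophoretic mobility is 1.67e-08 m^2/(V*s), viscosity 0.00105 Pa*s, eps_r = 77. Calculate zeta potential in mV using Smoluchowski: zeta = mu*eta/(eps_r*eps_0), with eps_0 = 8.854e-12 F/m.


Smoluchowski equation: zeta = mu * eta / (eps_r * eps_0)
zeta = 1.67e-08 * 0.00105 / (77 * 8.854e-12)
zeta = 0.02572 V = 25.72 mV

25.72


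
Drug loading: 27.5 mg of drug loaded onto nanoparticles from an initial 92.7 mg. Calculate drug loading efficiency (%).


Drug loading efficiency = (drug loaded / drug initial) * 100
DLE = 27.5 / 92.7 * 100
DLE = 0.2967 * 100
DLE = 29.67%

29.67


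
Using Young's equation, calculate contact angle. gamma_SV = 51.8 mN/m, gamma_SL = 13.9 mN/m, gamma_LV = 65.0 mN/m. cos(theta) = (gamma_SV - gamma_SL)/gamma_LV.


cos(theta) = (gamma_SV - gamma_SL) / gamma_LV
cos(theta) = (51.8 - 13.9) / 65.0
cos(theta) = 0.583077
theta = arccos(0.583077) = 54.33 degrees

54.33


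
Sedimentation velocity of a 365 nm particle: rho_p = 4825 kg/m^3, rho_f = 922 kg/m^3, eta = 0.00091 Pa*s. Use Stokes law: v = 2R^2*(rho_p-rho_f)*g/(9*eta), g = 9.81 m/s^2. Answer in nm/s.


Radius R = 365/2 nm = 1.825e-07 m
Density difference = 4825 - 922 = 3903 kg/m^3
v = 2 * R^2 * (rho_p - rho_f) * g / (9 * eta)
v = 2 * (1.825e-07)^2 * 3903 * 9.81 / (9 * 0.00091)
v = 3.11415e-07 m/s = 311.4149 nm/s

311.4149


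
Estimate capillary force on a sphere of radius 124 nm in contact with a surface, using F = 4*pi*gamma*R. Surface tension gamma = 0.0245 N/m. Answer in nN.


Convert radius: R = 124 nm = 1.24e-07 m
F = 4 * pi * gamma * R
F = 4 * pi * 0.0245 * 1.24e-07
F = 3.81766e-08 N = 38.1766 nN

38.1766


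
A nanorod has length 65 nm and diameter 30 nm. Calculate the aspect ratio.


Aspect ratio AR = length / diameter
AR = 65 / 30
AR = 2.17

2.17


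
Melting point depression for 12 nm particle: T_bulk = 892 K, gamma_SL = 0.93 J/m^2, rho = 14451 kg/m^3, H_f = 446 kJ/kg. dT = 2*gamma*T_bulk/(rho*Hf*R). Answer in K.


Radius R = 12/2 = 6 nm = 6e-09 m
Convert H_f = 446 kJ/kg = 446000 J/kg
dT = 2 * gamma_SL * T_bulk / (rho * H_f * R)
dT = 2 * 0.93 * 892 / (14451 * 446000 * 6e-09)
dT = 42.9 K

42.9


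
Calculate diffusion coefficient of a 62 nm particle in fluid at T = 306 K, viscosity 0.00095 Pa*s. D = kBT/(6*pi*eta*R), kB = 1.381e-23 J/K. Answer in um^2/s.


Radius R = 62/2 = 31 nm = 3.1e-08 m
D = kB*T / (6*pi*eta*R)
D = 1.381e-23 * 306 / (6 * pi * 0.00095 * 3.1e-08)
D = 7.61252e-12 m^2/s = 7.613 um^2/s

7.613


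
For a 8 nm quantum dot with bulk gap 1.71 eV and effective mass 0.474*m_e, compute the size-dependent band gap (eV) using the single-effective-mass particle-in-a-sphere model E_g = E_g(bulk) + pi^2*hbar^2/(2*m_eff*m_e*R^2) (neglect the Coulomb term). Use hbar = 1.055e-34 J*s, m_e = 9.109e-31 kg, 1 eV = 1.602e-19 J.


Radius R = 8/2 nm = 4e-09 m
Confinement energy dE = pi^2 * hbar^2 / (2 * m_eff * m_e * R^2)
dE = pi^2 * (1.055e-34)^2 / (2 * 0.474 * 9.109e-31 * (4e-09)^2) J, divided by 1.602e-19 J/eV
dE = 0.0496 eV
Total band gap = E_g(bulk) + dE = 1.71 + 0.0496 = 1.7596 eV

1.7596


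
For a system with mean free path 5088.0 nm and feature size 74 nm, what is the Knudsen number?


Knudsen number Kn = lambda / L
Kn = 5088.0 / 74
Kn = 68.7568

68.7568


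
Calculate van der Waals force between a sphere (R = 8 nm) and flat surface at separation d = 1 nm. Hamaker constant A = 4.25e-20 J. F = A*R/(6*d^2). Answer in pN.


Convert to SI: R = 8 nm = 8e-09 m, d = 1 nm = 1e-09 m
F = A * R / (6 * d^2)
F = 4.25e-20 * 8e-09 / (6 * (1e-09)^2)
F = 5.66667e-11 N = 56.667 pN

56.667


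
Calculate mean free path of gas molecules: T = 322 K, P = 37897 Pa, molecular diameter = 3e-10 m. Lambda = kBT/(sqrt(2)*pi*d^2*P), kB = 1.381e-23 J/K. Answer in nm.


Mean free path: lambda = kB*T / (sqrt(2) * pi * d^2 * P)
lambda = 1.381e-23 * 322 / (sqrt(2) * pi * (3e-10)^2 * 37897)
lambda = 2.93452e-07 m
lambda = 293.45 nm

293.45


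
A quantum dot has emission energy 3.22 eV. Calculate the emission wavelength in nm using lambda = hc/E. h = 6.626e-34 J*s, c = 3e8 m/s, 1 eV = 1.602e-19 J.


Convert energy: E = 3.22 eV = 3.22 * 1.602e-19 = 5.15844e-19 J
lambda = h*c / E = 6.626e-34 * 3e8 / 5.15844e-19
lambda = 3.85349e-07 m = 385.3 nm

385.3


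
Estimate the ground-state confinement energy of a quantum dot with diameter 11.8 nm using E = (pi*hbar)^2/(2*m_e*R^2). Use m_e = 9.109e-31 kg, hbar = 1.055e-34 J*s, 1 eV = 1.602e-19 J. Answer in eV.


Radius R = 11.8/2 = 5.9 nm = 5.9e-09 m
E = (pi * 1.055e-34)^2 / (2 * 9.109e-31 * (5.9e-09)^2)
E(J) = 1.73221e-21
E = E(J) / 1.602e-19 = 0.0108 eV

0.0108


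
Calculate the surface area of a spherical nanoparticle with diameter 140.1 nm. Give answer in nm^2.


Radius r = 140.1/2 = 70.05 nm
Surface area SA = 4 * pi * r^2
SA = 4 * pi * (70.05)^2
SA = 61663.21 nm^2

61663.21


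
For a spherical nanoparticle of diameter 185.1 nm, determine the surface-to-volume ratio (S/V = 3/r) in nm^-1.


Radius r = 185.1/2 = 92.55 nm
S/V = 3 / r = 3 / 92.55
S/V = 0.0324 nm^-1

0.0324


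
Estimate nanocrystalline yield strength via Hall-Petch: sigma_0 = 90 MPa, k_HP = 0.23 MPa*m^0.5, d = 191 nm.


d = 191 nm = 1.91e-07 m
sqrt(d) = 0.0004370355
Hall-Petch contribution = k / sqrt(d) = 0.23 / 0.0004370355 = 526.3 MPa
sigma = sigma_0 + k/sqrt(d) = 90 + 526.3 = 616.3 MPa

616.3


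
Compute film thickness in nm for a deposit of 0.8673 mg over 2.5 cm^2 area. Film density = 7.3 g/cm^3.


Convert: m = 0.8673 mg = 8.6730e-07 kg, A = 2.5 cm^2 = 2.5000e-04 m^2, rho = 7.3 g/cm^3 = 7300 kg/m^3
t = m / (A * rho)
t = 8.6730e-07 / (2.5000e-04 * 7300)
t = 4.7523e-07 m = 475.2 nm

475.2


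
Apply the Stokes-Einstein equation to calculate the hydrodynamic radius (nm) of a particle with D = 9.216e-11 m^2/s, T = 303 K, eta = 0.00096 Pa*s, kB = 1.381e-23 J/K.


Stokes-Einstein: R = kB*T / (6*pi*eta*D)
R = 1.381e-23 * 303 / (6 * pi * 0.00096 * 9.216e-11)
R = 2.50912e-09 m = 2.51 nm

2.51


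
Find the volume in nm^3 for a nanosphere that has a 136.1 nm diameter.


Radius r = 136.1/2 = 68.05 nm
Volume V = (4/3) * pi * r^3
V = (4/3) * pi * (68.05)^3
V = 1319997.16 nm^3

1319997.16


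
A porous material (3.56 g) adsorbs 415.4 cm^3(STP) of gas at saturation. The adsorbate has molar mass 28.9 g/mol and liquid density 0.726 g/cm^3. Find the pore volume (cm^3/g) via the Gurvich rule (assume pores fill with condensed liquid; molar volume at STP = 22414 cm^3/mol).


Moles adsorbed n = V_ads / 22414 = 415.4 / 22414 = 1.853306e-02 mol
Liquid volume V_liq = n * M / rho_liq = 1.853306e-02 * 28.9 / 0.726 = 0.73775 cm^3
Specific pore volume V_pore = V_liq / m_sample = 0.73775 / 3.56
V_pore = 0.2072 cm^3/g

0.2072


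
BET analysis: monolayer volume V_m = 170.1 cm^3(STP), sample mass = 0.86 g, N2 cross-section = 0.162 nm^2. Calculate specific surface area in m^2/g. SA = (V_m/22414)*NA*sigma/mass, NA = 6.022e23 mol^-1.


Number of moles in monolayer = V_m / 22414 = 170.1 / 22414 = 0.00758901
Number of molecules = moles * NA = 0.00758901 * 6.022e23
SA = molecules * sigma / mass
SA = (170.1 / 22414) * 6.022e23 * 0.162e-18 / 0.86
SA = 860.9 m^2/g

860.9


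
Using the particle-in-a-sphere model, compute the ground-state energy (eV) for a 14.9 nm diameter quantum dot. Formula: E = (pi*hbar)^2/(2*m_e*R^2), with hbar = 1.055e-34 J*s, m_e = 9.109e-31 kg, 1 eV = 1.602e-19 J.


Radius R = 14.9/2 = 7.45 nm = 7.45e-09 m
E = (pi * 1.055e-34)^2 / (2 * 9.109e-31 * (7.45e-09)^2)
E(J) = 1.0864e-21
E = E(J) / 1.602e-19 = 0.0068 eV

0.0068


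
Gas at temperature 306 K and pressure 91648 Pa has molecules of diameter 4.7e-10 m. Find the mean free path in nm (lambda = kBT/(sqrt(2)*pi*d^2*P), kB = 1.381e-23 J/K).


Mean free path: lambda = kB*T / (sqrt(2) * pi * d^2 * P)
lambda = 1.381e-23 * 306 / (sqrt(2) * pi * (4.7e-10)^2 * 91648)
lambda = 4.6982e-08 m
lambda = 46.98 nm

46.98


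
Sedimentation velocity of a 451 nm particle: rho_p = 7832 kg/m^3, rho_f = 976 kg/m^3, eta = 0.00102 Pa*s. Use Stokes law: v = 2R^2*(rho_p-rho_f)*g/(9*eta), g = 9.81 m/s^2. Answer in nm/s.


Radius R = 451/2 nm = 2.255e-07 m
Density difference = 7832 - 976 = 6856 kg/m^3
v = 2 * R^2 * (rho_p - rho_f) * g / (9 * eta)
v = 2 * (2.255e-07)^2 * 6856 * 9.81 / (9 * 0.00102)
v = 7.4511e-07 m/s = 745.1097 nm/s

745.1097


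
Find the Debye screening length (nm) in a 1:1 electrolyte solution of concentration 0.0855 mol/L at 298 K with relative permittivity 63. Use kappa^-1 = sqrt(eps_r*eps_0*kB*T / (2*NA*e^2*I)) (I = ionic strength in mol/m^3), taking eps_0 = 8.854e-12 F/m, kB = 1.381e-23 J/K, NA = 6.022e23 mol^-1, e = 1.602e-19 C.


Ionic strength I = 0.0855 * 1^2 * 1000 = 85.5 mol/m^3
kappa^-1 = sqrt(63 * 8.854e-12 * 1.381e-23 * 298 / (2 * 6.022e23 * (1.602e-19)^2 * 85.5))
kappa^-1 = 0.932 nm

0.932


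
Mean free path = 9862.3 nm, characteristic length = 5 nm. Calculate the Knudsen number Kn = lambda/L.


Knudsen number Kn = lambda / L
Kn = 9862.3 / 5
Kn = 1972.46

1972.46


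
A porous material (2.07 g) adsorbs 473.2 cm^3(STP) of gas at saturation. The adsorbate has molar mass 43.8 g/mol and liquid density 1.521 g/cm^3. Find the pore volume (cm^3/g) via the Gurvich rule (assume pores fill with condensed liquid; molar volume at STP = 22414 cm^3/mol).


Moles adsorbed n = V_ads / 22414 = 473.2 / 22414 = 2.111181e-02 mol
Liquid volume V_liq = n * M / rho_liq = 2.111181e-02 * 43.8 / 1.521 = 0.60795 cm^3
Specific pore volume V_pore = V_liq / m_sample = 0.60795 / 2.07
V_pore = 0.2937 cm^3/g

0.2937


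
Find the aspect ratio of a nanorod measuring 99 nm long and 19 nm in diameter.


Aspect ratio AR = length / diameter
AR = 99 / 19
AR = 5.21

5.21


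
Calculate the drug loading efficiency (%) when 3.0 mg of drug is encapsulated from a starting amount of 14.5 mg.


Drug loading efficiency = (drug loaded / drug initial) * 100
DLE = 3.0 / 14.5 * 100
DLE = 0.2069 * 100
DLE = 20.69%

20.69


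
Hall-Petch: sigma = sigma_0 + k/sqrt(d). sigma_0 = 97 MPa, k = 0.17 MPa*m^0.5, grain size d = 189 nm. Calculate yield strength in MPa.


d = 189 nm = 1.89e-07 m
sqrt(d) = 0.0004347413
Hall-Petch contribution = k / sqrt(d) = 0.17 / 0.0004347413 = 391.0 MPa
sigma = sigma_0 + k/sqrt(d) = 97 + 391.0 = 488.0 MPa

488.0


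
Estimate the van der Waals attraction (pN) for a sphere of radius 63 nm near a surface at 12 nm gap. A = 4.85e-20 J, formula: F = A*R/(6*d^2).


Convert to SI: R = 63 nm = 6.3e-08 m, d = 12 nm = 1.2e-08 m
F = A * R / (6 * d^2)
F = 4.85e-20 * 6.3e-08 / (6 * (1.2e-08)^2)
F = 3.53646e-12 N = 3.536 pN

3.536


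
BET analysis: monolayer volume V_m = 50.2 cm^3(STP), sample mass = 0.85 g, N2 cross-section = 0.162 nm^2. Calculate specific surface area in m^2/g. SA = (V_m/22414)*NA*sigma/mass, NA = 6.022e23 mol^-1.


Number of moles in monolayer = V_m / 22414 = 50.2 / 22414 = 0.00223967
Number of molecules = moles * NA = 0.00223967 * 6.022e23
SA = molecules * sigma / mass
SA = (50.2 / 22414) * 6.022e23 * 0.162e-18 / 0.85
SA = 257.1 m^2/g

257.1


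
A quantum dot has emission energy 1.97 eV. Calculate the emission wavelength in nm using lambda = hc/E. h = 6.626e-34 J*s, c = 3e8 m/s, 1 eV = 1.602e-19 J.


Convert energy: E = 1.97 eV = 1.97 * 1.602e-19 = 3.15594e-19 J
lambda = h*c / E = 6.626e-34 * 3e8 / 3.15594e-19
lambda = 6.2986e-07 m = 629.9 nm

629.9


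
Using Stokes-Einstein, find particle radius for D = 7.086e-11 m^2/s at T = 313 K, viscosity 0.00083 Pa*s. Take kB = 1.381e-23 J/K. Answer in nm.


Stokes-Einstein: R = kB*T / (6*pi*eta*D)
R = 1.381e-23 * 313 / (6 * pi * 0.00083 * 7.086e-11)
R = 3.89904e-09 m = 3.9 nm

3.9


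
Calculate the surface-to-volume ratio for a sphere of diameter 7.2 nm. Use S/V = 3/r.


Radius r = 7.2/2 = 3.6 nm
S/V = 3 / r = 3 / 3.6
S/V = 0.8333 nm^-1

0.8333


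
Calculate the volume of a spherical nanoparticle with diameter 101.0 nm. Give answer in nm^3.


Radius r = 101.0/2 = 50.5 nm
Volume V = (4/3) * pi * r^3
V = (4/3) * pi * (50.5)^3
V = 539464.34 nm^3

539464.34


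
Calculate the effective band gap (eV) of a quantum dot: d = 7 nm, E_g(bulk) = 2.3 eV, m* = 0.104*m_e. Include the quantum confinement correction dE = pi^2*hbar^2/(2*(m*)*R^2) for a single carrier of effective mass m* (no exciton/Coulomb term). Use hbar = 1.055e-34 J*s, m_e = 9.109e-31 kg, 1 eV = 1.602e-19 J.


Radius R = 7/2 nm = 3.5e-09 m
Confinement energy dE = pi^2 * hbar^2 / (2 * m_eff * m_e * R^2)
dE = pi^2 * (1.055e-34)^2 / (2 * 0.104 * 9.109e-31 * (3.5e-09)^2) J, divided by 1.602e-19 J/eV
dE = 0.2954 eV
Total band gap = E_g(bulk) + dE = 2.3 + 0.2954 = 2.5954 eV

2.5954


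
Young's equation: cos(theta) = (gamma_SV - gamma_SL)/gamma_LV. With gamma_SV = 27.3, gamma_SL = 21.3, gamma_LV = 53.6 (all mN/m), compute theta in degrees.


cos(theta) = (gamma_SV - gamma_SL) / gamma_LV
cos(theta) = (27.3 - 21.3) / 53.6
cos(theta) = 0.11194
theta = arccos(0.11194) = 83.57 degrees

83.57


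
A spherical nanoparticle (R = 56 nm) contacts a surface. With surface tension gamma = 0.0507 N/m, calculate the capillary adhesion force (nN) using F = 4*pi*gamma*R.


Convert radius: R = 56 nm = 5.6e-08 m
F = 4 * pi * gamma * R
F = 4 * pi * 0.0507 * 5.6e-08
F = 3.56784e-08 N = 35.6784 nN

35.6784


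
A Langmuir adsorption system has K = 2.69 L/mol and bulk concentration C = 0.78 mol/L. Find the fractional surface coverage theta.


Langmuir isotherm: theta = K*C / (1 + K*C)
K*C = 2.69 * 0.78 = 2.0982
theta = 2.0982 / (1 + 2.0982) = 2.0982 / 3.0982
theta = 0.6772

0.6772


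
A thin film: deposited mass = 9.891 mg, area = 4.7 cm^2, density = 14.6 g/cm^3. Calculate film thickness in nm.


Convert: m = 9.891 mg = 9.8910e-06 kg, A = 4.7 cm^2 = 4.7000e-04 m^2, rho = 14.6 g/cm^3 = 14600 kg/m^3
t = m / (A * rho)
t = 9.8910e-06 / (4.7000e-04 * 14600)
t = 1.4414e-06 m = 1441.4 nm

1441.4


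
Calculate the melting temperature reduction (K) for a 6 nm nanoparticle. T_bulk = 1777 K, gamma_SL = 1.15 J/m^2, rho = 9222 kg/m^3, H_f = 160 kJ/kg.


Radius R = 6/2 = 3 nm = 3e-09 m
Convert H_f = 160 kJ/kg = 160000 J/kg
dT = 2 * gamma_SL * T_bulk / (rho * H_f * R)
dT = 2 * 1.15 * 1777 / (9222 * 160000 * 3e-09)
dT = 923.3 K

923.3


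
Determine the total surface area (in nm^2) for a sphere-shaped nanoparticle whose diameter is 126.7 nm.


Radius r = 126.7/2 = 63.35 nm
Surface area SA = 4 * pi * r^2
SA = 4 * pi * (63.35)^2
SA = 50431.64 nm^2

50431.64


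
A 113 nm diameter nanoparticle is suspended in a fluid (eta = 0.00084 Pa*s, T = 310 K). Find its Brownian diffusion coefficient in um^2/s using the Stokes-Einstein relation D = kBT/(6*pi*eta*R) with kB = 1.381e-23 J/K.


Radius R = 113/2 = 56.5 nm = 5.65e-08 m
D = kB*T / (6*pi*eta*R)
D = 1.381e-23 * 310 / (6 * pi * 0.00084 * 5.65e-08)
D = 4.78549e-12 m^2/s = 4.785 um^2/s

4.785
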